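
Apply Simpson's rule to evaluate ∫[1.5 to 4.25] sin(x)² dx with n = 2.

f(x) = sin(x)²
a = 1.5, b = 4.25, n = 2
h = (b - a)/n = 1.375000

Simpson's rule: (h/3)[f(x₀) + 4f(x₁) + 2f(x₂) + ... + f(xₙ)]

x_0 = 1.5000, f(x_0) = 0.994996, coefficient = 1
x_1 = 2.8750, f(x_1) = 0.069404, coefficient = 4
x_2 = 4.2500, f(x_2) = 0.801006, coefficient = 1

I ≈ (1.375000/3) × 2.073617 = 0.950408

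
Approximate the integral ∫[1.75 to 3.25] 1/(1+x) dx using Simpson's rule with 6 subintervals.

f(x) = 1/(1+x)
a = 1.75, b = 3.25, n = 6
h = (b - a)/n = 0.250000

Simpson's rule: (h/3)[f(x₀) + 4f(x₁) + 2f(x₂) + ... + f(xₙ)]

x_0 = 1.7500, f(x_0) = 0.363636, coefficient = 1
x_1 = 2.0000, f(x_1) = 0.333333, coefficient = 4
x_2 = 2.2500, f(x_2) = 0.307692, coefficient = 2
x_3 = 2.5000, f(x_3) = 0.285714, coefficient = 4
x_4 = 2.7500, f(x_4) = 0.266667, coefficient = 2
x_5 = 3.0000, f(x_5) = 0.250000, coefficient = 4
x_6 = 3.2500, f(x_6) = 0.235294, coefficient = 1

I ≈ (0.250000/3) × 5.223839 = 0.435320
Exact value: 0.435318
Error: 0.000002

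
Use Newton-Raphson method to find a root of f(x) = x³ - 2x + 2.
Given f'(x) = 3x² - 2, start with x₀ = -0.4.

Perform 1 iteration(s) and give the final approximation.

f(x) = x³ - 2x + 2
f'(x) = 3x² - 2
x₀ = -0.4

Newton-Raphson formula: x_{n+1} = x_n - f(x_n)/f'(x_n)

Iteration 1:
  f(-0.400000) = 2.736000
  f'(-0.400000) = -1.520000
  x_1 = -0.400000 - 2.736000/(-1.520000) = 1.400000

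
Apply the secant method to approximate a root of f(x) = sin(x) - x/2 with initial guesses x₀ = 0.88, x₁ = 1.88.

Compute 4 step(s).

f(x) = sin(x) - x/2
x₀ = 0.88, x₁ = 1.88

Secant formula: x_{n+1} = x_n - f(x_n)(x_n - x_{n-1})/(f(x_n) - f(x_{n-1}))

Iteration 1:
  f(0.880000) = 0.330739
  f(1.880000) = 0.012576
  x_2 = 1.880000 - 0.012576×(1.880000 - 0.880000)/(0.012576 - 0.330739)
       = 1.919528
Iteration 2:
  f(1.880000) = 0.012576
  f(1.919528) = -0.019957
  x_3 = 1.919528 - (-0.019957)×(1.919528 - 1.880000)/(-0.019957 - 0.012576)
       = 1.895280
Iteration 3:
  f(1.919528) = -0.019957
  f(1.895280) = 0.000175
  x_4 = 1.895280 - 0.000175×(1.895280 - 1.919528)/(0.000175 - (-0.019957))
       = 1.895491
Iteration 4:
  f(1.895280) = 0.000175
  f(1.895491) = 0.000002
  x_5 = 1.895491 - 0.000002×(1.895491 - 1.895280)/(0.000002 - 0.000175)
       = 1.895494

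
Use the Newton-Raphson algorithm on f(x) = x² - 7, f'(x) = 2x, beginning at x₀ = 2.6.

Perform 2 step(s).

f(x) = x² - 7
f'(x) = 2x
x₀ = 2.6

Newton-Raphson formula: x_{n+1} = x_n - f(x_n)/f'(x_n)

Iteration 1:
  f(2.600000) = -0.240000
  f'(2.600000) = 5.200000
  x_1 = 2.600000 - (-0.240000)/5.200000 = 2.646154
Iteration 2:
  f(2.646154) = 0.002130
  f'(2.646154) = 5.292308
  x_2 = 2.646154 - 0.002130/5.292308 = 2.645751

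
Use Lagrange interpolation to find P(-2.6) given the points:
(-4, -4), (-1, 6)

Lagrange interpolation formula:
P(x) = Σ yᵢ × Lᵢ(x)
where Lᵢ(x) = Π_{j≠i} (x - xⱼ)/(xᵢ - xⱼ)

L_0(-2.6) = (-2.6 - (-1))/(-4 - (-1)) = 0.533333
L_1(-2.6) = (-2.6 - (-4))/(-1 - (-4)) = 0.466667

P(-2.6) = (-4)×L_0(-2.6) + 6×L_1(-2.6)
P(-2.6) = 0.666667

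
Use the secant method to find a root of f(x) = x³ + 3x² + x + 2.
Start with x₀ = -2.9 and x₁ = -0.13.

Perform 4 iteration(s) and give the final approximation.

f(x) = x³ + 3x² + x + 2
x₀ = -2.9, x₁ = -0.13

Secant formula: x_{n+1} = x_n - f(x_n)(x_n - x_{n-1})/(f(x_n) - f(x_{n-1}))

Iteration 1:
  f(-2.900000) = -0.059000
  f(-0.130000) = 1.918503
  x_2 = -0.130000 - 1.918503×(-0.130000 - (-2.900000))/(1.918503 - (-0.059000))
       = -2.817355
Iteration 2:
  f(-0.130000) = 1.918503
  f(-2.817355) = 0.632385
  x_3 = -2.817355 - 0.632385×(-2.817355 - (-0.130000))/(0.632385 - 1.918503)
       = -4.138729
Iteration 3:
  f(-2.817355) = 0.632385
  f(-4.138729) = -21.644105
  x_4 = -4.138729 - (-21.644105)×(-4.138729 - (-2.817355))/(-21.644105 - 0.632385)
       = -2.854867
Iteration 4:
  f(-4.138729) = -21.644105
  f(-2.854867) = 0.328010
  x_5 = -2.854867 - 0.328010×(-2.854867 - (-4.138729))/(0.328010 - (-21.644105))
       = -2.874033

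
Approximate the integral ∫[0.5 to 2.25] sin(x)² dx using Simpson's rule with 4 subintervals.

f(x) = sin(x)²
a = 0.5, b = 2.25, n = 4
h = (b - a)/n = 0.437500

Simpson's rule: (h/3)[f(x₀) + 4f(x₁) + 2f(x₂) + ... + f(xₙ)]

x_0 = 0.5000, f(x_0) = 0.229849, coefficient = 1
x_1 = 0.9375, f(x_1) = 0.649767, coefficient = 4
x_2 = 1.3750, f(x_2) = 0.962151, coefficient = 2
x_3 = 1.8125, f(x_3) = 0.942708, coefficient = 4
x_4 = 2.2500, f(x_4) = 0.605398, coefficient = 1

I ≈ (0.437500/3) × 9.129449 = 1.331378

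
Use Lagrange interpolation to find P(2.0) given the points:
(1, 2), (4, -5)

Lagrange interpolation formula:
P(x) = Σ yᵢ × Lᵢ(x)
where Lᵢ(x) = Π_{j≠i} (x - xⱼ)/(xᵢ - xⱼ)

L_0(2.0) = (2.0 - 4)/(1 - 4) = 0.666667
L_1(2.0) = (2.0 - 1)/(4 - 1) = 0.333333

P(2.0) = 2×L_0(2.0) + (-5)×L_1(2.0)
P(2.0) = -0.333333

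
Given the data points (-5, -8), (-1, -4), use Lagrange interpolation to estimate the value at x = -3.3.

Lagrange interpolation formula:
P(x) = Σ yᵢ × Lᵢ(x)
where Lᵢ(x) = Π_{j≠i} (x - xⱼ)/(xᵢ - xⱼ)

L_0(-3.3) = (-3.3 - (-1))/(-5 - (-1)) = 0.575000
L_1(-3.3) = (-3.3 - (-5))/(-1 - (-5)) = 0.425000

P(-3.3) = (-8)×L_0(-3.3) + (-4)×L_1(-3.3)
P(-3.3) = -6.300000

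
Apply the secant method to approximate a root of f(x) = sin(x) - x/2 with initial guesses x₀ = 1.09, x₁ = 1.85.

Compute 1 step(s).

f(x) = sin(x) - x/2
x₀ = 1.09, x₁ = 1.85

Secant formula: x_{n+1} = x_n - f(x_n)(x_n - x_{n-1})/(f(x_n) - f(x_{n-1}))

Iteration 1:
  f(1.090000) = 0.341627
  f(1.850000) = 0.036275
  x_2 = 1.850000 - 0.036275×(1.850000 - 1.090000)/(0.036275 - 0.341627)
       = 1.940287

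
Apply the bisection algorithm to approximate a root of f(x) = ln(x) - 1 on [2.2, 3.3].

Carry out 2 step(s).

f(x) = ln(x) - 1
Initial interval: [2.2, 3.3]

Iteration 1:
  c_1 = (2.200000 + 3.300000)/2 = 2.750000
  f(c_1) = f(2.750000) = 0.011601
  f(a) × f(c) < 0, new interval: [2.200000, 2.750000]
Iteration 2:
  c_2 = (2.200000 + 2.750000)/2 = 2.475000
  f(c_2) = f(2.475000) = -0.093760
  f(a) × f(c) ≥ 0, new interval: [2.475000, 2.750000]

After 2 iteration(s), the approximation is c_2 = 2.475000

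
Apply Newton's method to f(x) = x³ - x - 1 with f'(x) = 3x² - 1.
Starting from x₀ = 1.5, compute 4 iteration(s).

f(x) = x³ - x - 1
f'(x) = 3x² - 1
x₀ = 1.5

Newton-Raphson formula: x_{n+1} = x_n - f(x_n)/f'(x_n)

Iteration 1:
  f(1.500000) = 0.875000
  f'(1.500000) = 5.750000
  x_1 = 1.500000 - 0.875000/5.750000 = 1.347826
Iteration 2:
  f(1.347826) = 0.100682
  f'(1.347826) = 4.449905
  x_2 = 1.347826 - 0.100682/4.449905 = 1.325200
Iteration 3:
  f(1.325200) = 0.002058
  f'(1.325200) = 4.268468
  x_3 = 1.325200 - 0.002058/4.268468 = 1.324718
Iteration 4:
  f(1.324718) = 0.000001
  f'(1.324718) = 4.264635
  x_4 = 1.324718 - 0.000001/4.264635 = 1.324718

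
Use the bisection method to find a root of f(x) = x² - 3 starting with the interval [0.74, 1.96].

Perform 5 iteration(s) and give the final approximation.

f(x) = x² - 3
Initial interval: [0.74, 1.96]

Iteration 1:
  c_1 = (0.740000 + 1.960000)/2 = 1.350000
  f(c_1) = f(1.350000) = -1.177500
  f(a) × f(c) ≥ 0, new interval: [1.350000, 1.960000]
Iteration 2:
  c_2 = (1.350000 + 1.960000)/2 = 1.655000
  f(c_2) = f(1.655000) = -0.260975
  f(a) × f(c) ≥ 0, new interval: [1.655000, 1.960000]
Iteration 3:
  c_3 = (1.655000 + 1.960000)/2 = 1.807500
  f(c_3) = f(1.807500) = 0.267056
  f(a) × f(c) < 0, new interval: [1.655000, 1.807500]
Iteration 4:
  c_4 = (1.655000 + 1.807500)/2 = 1.731250
  f(c_4) = f(1.731250) = -0.002773
  f(a) × f(c) ≥ 0, new interval: [1.731250, 1.807500]
Iteration 5:
  c_5 = (1.731250 + 1.807500)/2 = 1.769375
  f(c_5) = f(1.769375) = 0.130688
  f(a) × f(c) < 0, new interval: [1.731250, 1.769375]

After 5 iteration(s), the approximation is c_5 = 1.769375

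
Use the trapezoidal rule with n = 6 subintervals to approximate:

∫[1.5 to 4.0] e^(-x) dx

f(x) = e^(-x)
a = 1.5, b = 4.0, n = 6
h = (b - a)/n = 0.416667

Trapezoidal rule: (h/2)[f(x₀) + 2f(x₁) + 2f(x₂) + ... + f(xₙ)]

x_0 = 1.5000, f(x_0) = 0.223130, coefficient = 1
x_1 = 1.9167, f(x_1) = 0.147096, coefficient = 2
x_2 = 2.3333, f(x_2) = 0.096972, coefficient = 2
x_3 = 2.7500, f(x_3) = 0.063928, coefficient = 2
x_4 = 3.1667, f(x_4) = 0.042144, coefficient = 2
x_5 = 3.5833, f(x_5) = 0.027783, coefficient = 2
x_6 = 4.0000, f(x_6) = 0.018316, coefficient = 1

I ≈ (0.416667/2) × 0.997292 = 0.207769
Exact value: 0.204815
Error: 0.002955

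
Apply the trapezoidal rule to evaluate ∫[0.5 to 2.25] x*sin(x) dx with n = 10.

f(x) = x*sin(x)
a = 0.5, b = 2.25, n = 10
h = (b - a)/n = 0.175000

Trapezoidal rule: (h/2)[f(x₀) + 2f(x₁) + 2f(x₂) + ... + f(xₙ)]

x_0 = 0.5000, f(x_0) = 0.239713, coefficient = 1
x_1 = 0.6750, f(x_1) = 0.421806, coefficient = 2
x_2 = 0.8500, f(x_2) = 0.638588, coefficient = 2
x_3 = 1.0250, f(x_3) = 0.876082, coefficient = 2
x_4 = 1.2000, f(x_4) = 1.118447, coefficient = 2
x_5 = 1.3750, f(x_5) = 1.348728, coefficient = 2
x_6 = 1.5500, f(x_6) = 1.549665, coefficient = 2
x_7 = 1.7250, f(x_7) = 1.704531, coefficient = 2
x_8 = 1.9000, f(x_8) = 1.797970, coefficient = 2
x_9 = 2.0750, f(x_9) = 1.816786, coefficient = 2
x_10 = 2.2500, f(x_10) = 1.750665, coefficient = 1

I ≈ (0.175000/2) × 24.535584 = 2.146864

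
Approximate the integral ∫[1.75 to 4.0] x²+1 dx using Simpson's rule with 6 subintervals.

f(x) = x²+1
a = 1.75, b = 4.0, n = 6
h = (b - a)/n = 0.375000

Simpson's rule: (h/3)[f(x₀) + 4f(x₁) + 2f(x₂) + ... + f(xₙ)]

x_0 = 1.7500, f(x_0) = 4.062500, coefficient = 1
x_1 = 2.1250, f(x_1) = 5.515625, coefficient = 4
x_2 = 2.5000, f(x_2) = 7.250000, coefficient = 2
x_3 = 2.8750, f(x_3) = 9.265625, coefficient = 4
x_4 = 3.2500, f(x_4) = 11.562500, coefficient = 2
x_5 = 3.6250, f(x_5) = 14.140625, coefficient = 4
x_6 = 4.0000, f(x_6) = 17.000000, coefficient = 1

I ≈ (0.375000/3) × 174.375000 = 21.796875
Exact value: 21.796875
Error: 0.000000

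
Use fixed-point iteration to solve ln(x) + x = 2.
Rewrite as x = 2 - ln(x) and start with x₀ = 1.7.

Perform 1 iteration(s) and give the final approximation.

Equation: ln(x) + x = 2
Fixed-point form: x = 2 - ln(x)
x₀ = 1.7

x_1 = g(1.700000) = 1.469372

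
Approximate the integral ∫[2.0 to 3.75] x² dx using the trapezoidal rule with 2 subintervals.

f(x) = x²
a = 2.0, b = 3.75, n = 2
h = (b - a)/n = 0.875000

Trapezoidal rule: (h/2)[f(x₀) + 2f(x₁) + 2f(x₂) + ... + f(xₙ)]

x_0 = 2.0000, f(x_0) = 4.000000, coefficient = 1
x_1 = 2.8750, f(x_1) = 8.265625, coefficient = 2
x_2 = 3.7500, f(x_2) = 14.062500, coefficient = 1

I ≈ (0.875000/2) × 34.593750 = 15.134766
Exact value: 14.911458
Error: 0.223307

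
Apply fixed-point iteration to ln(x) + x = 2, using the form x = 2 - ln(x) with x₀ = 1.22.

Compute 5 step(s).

Equation: ln(x) + x = 2
Fixed-point form: x = 2 - ln(x)
x₀ = 1.22

x_1 = g(1.220000) = 1.801149
x_2 = g(1.801149) = 1.411575
x_3 = g(1.411575) = 1.655294
x_4 = g(1.655294) = 1.496021
x_5 = g(1.496021) = 1.597191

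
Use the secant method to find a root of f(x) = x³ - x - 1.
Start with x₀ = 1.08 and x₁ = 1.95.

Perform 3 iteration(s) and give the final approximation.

f(x) = x³ - x - 1
x₀ = 1.08, x₁ = 1.95

Secant formula: x_{n+1} = x_n - f(x_n)(x_n - x_{n-1})/(f(x_n) - f(x_{n-1}))

Iteration 1:
  f(1.080000) = -0.820288
  f(1.950000) = 4.464875
  x_2 = 1.950000 - 4.464875×(1.950000 - 1.080000)/(4.464875 - (-0.820288))
       = 1.215029
Iteration 2:
  f(1.950000) = 4.464875
  f(1.215029) = -0.421287
  x_3 = 1.215029 - (-0.421287)×(1.215029 - 1.950000)/(-0.421287 - 4.464875)
       = 1.278399
Iteration 3:
  f(1.215029) = -0.421287
  f(1.278399) = -0.189108
  x_4 = 1.278399 - (-0.189108)×(1.278399 - 1.215029)/(-0.189108 - (-0.421287))
       = 1.330013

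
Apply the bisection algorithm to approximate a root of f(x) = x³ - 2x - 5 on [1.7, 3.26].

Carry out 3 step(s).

f(x) = x³ - 2x - 5
Initial interval: [1.7, 3.26]

Iteration 1:
  c_1 = (1.700000 + 3.260000)/2 = 2.480000
  f(c_1) = f(2.480000) = 5.292992
  f(a) × f(c) < 0, new interval: [1.700000, 2.480000]
Iteration 2:
  c_2 = (1.700000 + 2.480000)/2 = 2.090000
  f(c_2) = f(2.090000) = -0.050671
  f(a) × f(c) ≥ 0, new interval: [2.090000, 2.480000]
Iteration 3:
  c_3 = (2.090000 + 2.480000)/2 = 2.285000
  f(c_3) = f(2.285000) = 2.360499
  f(a) × f(c) < 0, new interval: [2.090000, 2.285000]

After 3 iteration(s), the approximation is c_3 = 2.285000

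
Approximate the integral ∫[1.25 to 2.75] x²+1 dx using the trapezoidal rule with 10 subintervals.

f(x) = x²+1
a = 1.25, b = 2.75, n = 10
h = (b - a)/n = 0.150000

Trapezoidal rule: (h/2)[f(x₀) + 2f(x₁) + 2f(x₂) + ... + f(xₙ)]

x_0 = 1.2500, f(x_0) = 2.562500, coefficient = 1
x_1 = 1.4000, f(x_1) = 2.960000, coefficient = 2
x_2 = 1.5500, f(x_2) = 3.402500, coefficient = 2
x_3 = 1.7000, f(x_3) = 3.890000, coefficient = 2
x_4 = 1.8500, f(x_4) = 4.422500, coefficient = 2
x_5 = 2.0000, f(x_5) = 5.000000, coefficient = 2
x_6 = 2.1500, f(x_6) = 5.622500, coefficient = 2
x_7 = 2.3000, f(x_7) = 6.290000, coefficient = 2
x_8 = 2.4500, f(x_8) = 7.002500, coefficient = 2
x_9 = 2.6000, f(x_9) = 7.760000, coefficient = 2
x_10 = 2.7500, f(x_10) = 8.562500, coefficient = 1

I ≈ (0.150000/2) × 103.825000 = 7.786875
Exact value: 7.781250
Error: 0.005625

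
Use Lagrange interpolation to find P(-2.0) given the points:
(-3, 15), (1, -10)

Lagrange interpolation formula:
P(x) = Σ yᵢ × Lᵢ(x)
where Lᵢ(x) = Π_{j≠i} (x - xⱼ)/(xᵢ - xⱼ)

L_0(-2.0) = (-2.0 - 1)/(-3 - 1) = 0.750000
L_1(-2.0) = (-2.0 - (-3))/(1 - (-3)) = 0.250000

P(-2.0) = 15×L_0(-2.0) + (-10)×L_1(-2.0)
P(-2.0) = 8.750000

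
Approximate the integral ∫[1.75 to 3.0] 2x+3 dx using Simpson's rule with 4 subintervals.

f(x) = 2x+3
a = 1.75, b = 3.0, n = 4
h = (b - a)/n = 0.312500

Simpson's rule: (h/3)[f(x₀) + 4f(x₁) + 2f(x₂) + ... + f(xₙ)]

x_0 = 1.7500, f(x_0) = 6.500000, coefficient = 1
x_1 = 2.0625, f(x_1) = 7.125000, coefficient = 4
x_2 = 2.3750, f(x_2) = 7.750000, coefficient = 2
x_3 = 2.6875, f(x_3) = 8.375000, coefficient = 4
x_4 = 3.0000, f(x_4) = 9.000000, coefficient = 1

I ≈ (0.312500/3) × 93.000000 = 9.687500
Exact value: 9.687500
Error: 0.000000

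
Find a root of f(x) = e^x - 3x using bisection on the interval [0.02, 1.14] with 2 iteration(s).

f(x) = e^x - 3x
Initial interval: [0.02, 1.14]

Iteration 1:
  c_1 = (0.020000 + 1.140000)/2 = 0.580000
  f(c_1) = f(0.580000) = 0.046038
  f(a) × f(c) ≥ 0, new interval: [0.580000, 1.140000]
Iteration 2:
  c_2 = (0.580000 + 1.140000)/2 = 0.860000
  f(c_2) = f(0.860000) = -0.216839
  f(a) × f(c) < 0, new interval: [0.580000, 0.860000]

After 2 iteration(s), the approximation is c_2 = 0.860000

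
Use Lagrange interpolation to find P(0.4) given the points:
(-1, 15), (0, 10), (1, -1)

Lagrange interpolation formula:
P(x) = Σ yᵢ × Lᵢ(x)
where Lᵢ(x) = Π_{j≠i} (x - xⱼ)/(xᵢ - xⱼ)

L_0(0.4) = (0.4 - 0)/(-1 - 0) × (0.4 - 1)/(-1 - 1) = -0.120000
L_1(0.4) = (0.4 - (-1))/(0 - (-1)) × (0.4 - 1)/(0 - 1) = 0.840000
L_2(0.4) = (0.4 - (-1))/(1 - (-1)) × (0.4 - 0)/(1 - 0) = 0.280000

P(0.4) = 15×L_0(0.4) + 10×L_1(0.4) + (-1)×L_2(0.4)
P(0.4) = 6.320000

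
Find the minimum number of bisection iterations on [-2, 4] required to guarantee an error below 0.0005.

We need (b-a)/2^n ≤ 0.0005
(4 - (-2))/2^n ≤ 0.0005
6/2^n ≤ 0.0005
2^n ≥ 12000
n ≥ log₂(12000) = 13.55
n ≥ 14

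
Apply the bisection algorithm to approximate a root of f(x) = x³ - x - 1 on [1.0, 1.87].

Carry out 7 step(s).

f(x) = x³ - x - 1
Initial interval: [1.0, 1.87]

Iteration 1:
  c_1 = (1.000000 + 1.870000)/2 = 1.435000
  f(c_1) = f(1.435000) = 0.519988
  f(a) × f(c) < 0, new interval: [1.000000, 1.435000]
Iteration 2:
  c_2 = (1.000000 + 1.435000)/2 = 1.217500
  f(c_2) = f(1.217500) = -0.412792
  f(a) × f(c) ≥ 0, new interval: [1.217500, 1.435000]
Iteration 3:
  c_3 = (1.217500 + 1.435000)/2 = 1.326250
  f(c_3) = f(1.326250) = 0.006543
  f(a) × f(c) < 0, new interval: [1.217500, 1.326250]
Iteration 4:
  c_4 = (1.217500 + 1.326250)/2 = 1.271875
  f(c_4) = f(1.271875) = -0.214406
  f(a) × f(c) ≥ 0, new interval: [1.271875, 1.326250]
Iteration 5:
  c_5 = (1.271875 + 1.326250)/2 = 1.299063
  f(c_5) = f(1.299063) = -0.106812
  f(a) × f(c) ≥ 0, new interval: [1.299063, 1.326250]
Iteration 6:
  c_6 = (1.299063 + 1.326250)/2 = 1.312656
  f(c_6) = f(1.312656) = -0.050862
  f(a) × f(c) ≥ 0, new interval: [1.312656, 1.326250]
Iteration 7:
  c_7 = (1.312656 + 1.326250)/2 = 1.319453
  f(c_7) = f(1.319453) = -0.022343
  f(a) × f(c) ≥ 0, new interval: [1.319453, 1.326250]

After 7 iteration(s), the approximation is c_7 = 1.319453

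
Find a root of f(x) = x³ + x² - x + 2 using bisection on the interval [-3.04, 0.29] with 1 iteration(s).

f(x) = x³ + x² - x + 2
Initial interval: [-3.04, 0.29]

Iteration 1:
  c_1 = (-3.040000 + 0.290000)/2 = -1.375000
  f(c_1) = f(-1.375000) = 2.666016
  f(a) × f(c) < 0, new interval: [-3.040000, -1.375000]

After 1 iteration(s), the approximation is c_1 = -1.375000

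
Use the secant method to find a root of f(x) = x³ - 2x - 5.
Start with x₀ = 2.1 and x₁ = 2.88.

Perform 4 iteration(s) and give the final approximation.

f(x) = x³ - 2x - 5
x₀ = 2.1, x₁ = 2.88

Secant formula: x_{n+1} = x_n - f(x_n)(x_n - x_{n-1})/(f(x_n) - f(x_{n-1}))

Iteration 1:
  f(2.100000) = 0.061000
  f(2.880000) = 13.127872
  x_2 = 2.880000 - 13.127872×(2.880000 - 2.100000)/(13.127872 - 0.061000)
       = 2.096359
Iteration 2:
  f(2.880000) = 13.127872
  f(2.096359) = 0.020192
  x_3 = 2.096359 - 0.020192×(2.096359 - 2.880000)/(0.020192 - 13.127872)
       = 2.095152
Iteration 3:
  f(2.096359) = 0.020192
  f(2.095152) = 0.006700
  x_4 = 2.095152 - 0.006700×(2.095152 - 2.096359)/(0.006700 - 0.020192)
       = 2.094552
Iteration 4:
  f(2.095152) = 0.006700
  f(2.094552) = 0.000007
  x_5 = 2.094552 - 0.000007×(2.094552 - 2.095152)/(0.000007 - 0.006700)
       = 2.094551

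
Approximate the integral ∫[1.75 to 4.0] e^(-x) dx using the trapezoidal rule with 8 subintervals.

f(x) = e^(-x)
a = 1.75, b = 4.0, n = 8
h = (b - a)/n = 0.281250

Trapezoidal rule: (h/2)[f(x₀) + 2f(x₁) + 2f(x₂) + ... + f(xₙ)]

x_0 = 1.7500, f(x_0) = 0.173774, coefficient = 1
x_1 = 2.0312, f(x_1) = 0.131171, coefficient = 2
x_2 = 2.3125, f(x_2) = 0.099013, coefficient = 2
x_3 = 2.5938, f(x_3) = 0.074739, coefficient = 2
x_4 = 2.8750, f(x_4) = 0.056416, coefficient = 2
x_5 = 3.1562, f(x_5) = 0.042585, coefficient = 2
x_6 = 3.4375, f(x_6) = 0.032145, coefficient = 2
x_7 = 3.7188, f(x_7) = 0.024264, coefficient = 2
x_8 = 4.0000, f(x_8) = 0.018316, coefficient = 1

I ≈ (0.281250/2) × 1.112759 = 0.156482
Exact value: 0.155458
Error: 0.001023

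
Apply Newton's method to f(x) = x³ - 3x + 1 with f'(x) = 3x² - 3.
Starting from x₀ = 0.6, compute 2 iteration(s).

f(x) = x³ - 3x + 1
f'(x) = 3x² - 3
x₀ = 0.6

Newton-Raphson formula: x_{n+1} = x_n - f(x_n)/f'(x_n)

Iteration 1:
  f(0.600000) = -0.584000
  f'(0.600000) = -1.920000
  x_1 = 0.600000 - (-0.584000)/(-1.920000) = 0.295833
Iteration 2:
  f(0.295833) = 0.138391
  f'(0.295833) = -2.737448
  x_2 = 0.295833 - 0.138391/(-2.737448) = 0.346388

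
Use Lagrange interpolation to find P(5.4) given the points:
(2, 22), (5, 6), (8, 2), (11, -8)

Lagrange interpolation formula:
P(x) = Σ yᵢ × Lᵢ(x)
where Lᵢ(x) = Π_{j≠i} (x - xⱼ)/(xᵢ - xⱼ)

L_0(5.4) = (5.4 - 5)/(2 - 5) × (5.4 - 8)/(2 - 8) × (5.4 - 11)/(2 - 11) = -0.035951
L_1(5.4) = (5.4 - 2)/(5 - 2) × (5.4 - 8)/(5 - 8) × (5.4 - 11)/(5 - 11) = 0.916741
L_2(5.4) = (5.4 - 2)/(8 - 2) × (5.4 - 5)/(8 - 5) × (5.4 - 11)/(8 - 11) = 0.141037
L_3(5.4) = (5.4 - 2)/(11 - 2) × (5.4 - 5)/(11 - 5) × (5.4 - 8)/(11 - 8) = -0.021827

P(5.4) = 22×L_0(5.4) + 6×L_1(5.4) + 2×L_2(5.4) + (-8)×L_3(5.4)
P(5.4) = 5.166222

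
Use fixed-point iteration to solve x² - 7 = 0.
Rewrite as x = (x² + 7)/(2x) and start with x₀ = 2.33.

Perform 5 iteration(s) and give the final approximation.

Equation: x² - 7 = 0
Fixed-point form: x = (x² + 7)/(2x)
x₀ = 2.33

x_1 = g(2.330000) = 2.667146
x_2 = g(2.667146) = 2.645837
x_3 = g(2.645837) = 2.645751
x_4 = g(2.645751) = 2.645751
x_5 = g(2.645751) = 2.645751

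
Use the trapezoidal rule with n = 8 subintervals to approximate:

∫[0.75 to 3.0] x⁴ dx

f(x) = x⁴
a = 0.75, b = 3.0, n = 8
h = (b - a)/n = 0.281250

Trapezoidal rule: (h/2)[f(x₀) + 2f(x₁) + 2f(x₂) + ... + f(xₙ)]

x_0 = 0.7500, f(x_0) = 0.316406, coefficient = 1
x_1 = 1.0312, f(x_1) = 1.130982, coefficient = 2
x_2 = 1.3125, f(x_2) = 2.967545, coefficient = 2
x_3 = 1.5938, f(x_3) = 6.451798, coefficient = 2
x_4 = 1.8750, f(x_4) = 12.359619, coefficient = 2
x_5 = 2.1562, f(x_5) = 21.617051, coefficient = 2
x_6 = 2.4375, f(x_6) = 35.300308, coefficient = 2
x_7 = 2.7188, f(x_7) = 54.635774, coefficient = 2
x_8 = 3.0000, f(x_8) = 81.000000, coefficient = 1

I ≈ (0.281250/2) × 350.242561 = 49.252860
Exact value: 48.552539
Error: 0.700321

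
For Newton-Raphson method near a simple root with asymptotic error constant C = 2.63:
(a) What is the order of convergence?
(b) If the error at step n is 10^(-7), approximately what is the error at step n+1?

(a) Newton-Raphson has quadratic (order 2) convergence near simple roots.
    This means |e_{n+1}| ≈ C|e_n|².

(b) With |e_n| = 10^(-7) and C = 2.63:
    |e_{n+1}| ≈ 2.63 × (10^(-7))² = 2.63 × 10^(-14)

(a) 2 (quadratic); (b) |e_{n+1}| ≈ 2.630e-14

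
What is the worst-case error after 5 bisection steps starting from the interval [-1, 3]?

Bisection error bound: |error| ≤ (b-a)/2^n
|error| ≤ (3 - (-1))/2^5 = 4/2^5
|error| ≤ 0.1250000000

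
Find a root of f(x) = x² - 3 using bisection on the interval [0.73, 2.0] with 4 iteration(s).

f(x) = x² - 3
Initial interval: [0.73, 2.0]

Iteration 1:
  c_1 = (0.730000 + 2.000000)/2 = 1.365000
  f(c_1) = f(1.365000) = -1.136775
  f(a) × f(c) ≥ 0, new interval: [1.365000, 2.000000]
Iteration 2:
  c_2 = (1.365000 + 2.000000)/2 = 1.682500
  f(c_2) = f(1.682500) = -0.169194
  f(a) × f(c) ≥ 0, new interval: [1.682500, 2.000000]
Iteration 3:
  c_3 = (1.682500 + 2.000000)/2 = 1.841250
  f(c_3) = f(1.841250) = 0.390202
  f(a) × f(c) < 0, new interval: [1.682500, 1.841250]
Iteration 4:
  c_4 = (1.682500 + 1.841250)/2 = 1.761875
  f(c_4) = f(1.761875) = 0.104204
  f(a) × f(c) < 0, new interval: [1.682500, 1.761875]

After 4 iteration(s), the approximation is c_4 = 1.761875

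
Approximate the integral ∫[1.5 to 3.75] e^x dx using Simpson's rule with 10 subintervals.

f(x) = e^x
a = 1.5, b = 3.75, n = 10
h = (b - a)/n = 0.225000

Simpson's rule: (h/3)[f(x₀) + 4f(x₁) + 2f(x₂) + ... + f(xₙ)]

x_0 = 1.5000, f(x_0) = 4.481689, coefficient = 1
x_1 = 1.7250, f(x_1) = 5.612521, coefficient = 4
x_2 = 1.9500, f(x_2) = 7.028688, coefficient = 2
x_3 = 2.1750, f(x_3) = 8.802185, coefficient = 4
x_4 = 2.4000, f(x_4) = 11.023176, coefficient = 2
x_5 = 2.6250, f(x_5) = 13.804574, coefficient = 4
x_6 = 2.8500, f(x_6) = 17.287782, coefficient = 2
x_7 = 3.0750, f(x_7) = 21.649882, coefficient = 4
x_8 = 3.3000, f(x_8) = 27.112639, coefficient = 2
x_9 = 3.5250, f(x_9) = 33.953774, coefficient = 4
x_10 = 3.7500, f(x_10) = 42.521082, coefficient = 1

I ≈ (0.225000/3) × 507.199084 = 38.039931
Exact value: 38.039393
Error: 0.000538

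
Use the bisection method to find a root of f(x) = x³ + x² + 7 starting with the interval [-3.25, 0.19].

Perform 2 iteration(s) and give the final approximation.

f(x) = x³ + x² + 7
Initial interval: [-3.25, 0.19]

Iteration 1:
  c_1 = (-3.250000 + 0.190000)/2 = -1.530000
  f(c_1) = f(-1.530000) = 5.759323
  f(a) × f(c) < 0, new interval: [-3.250000, -1.530000]
Iteration 2:
  c_2 = (-3.250000 + (-1.530000))/2 = -2.390000
  f(c_2) = f(-2.390000) = -0.939819
  f(a) × f(c) ≥ 0, new interval: [-2.390000, -1.530000]

After 2 iteration(s), the approximation is c_2 = -2.390000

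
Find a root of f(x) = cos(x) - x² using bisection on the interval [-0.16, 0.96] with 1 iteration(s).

f(x) = cos(x) - x²
Initial interval: [-0.16, 0.96]

Iteration 1:
  c_1 = (-0.160000 + 0.960000)/2 = 0.400000
  f(c_1) = f(0.400000) = 0.761061
  f(a) × f(c) ≥ 0, new interval: [0.400000, 0.960000]

After 1 iteration(s), the approximation is c_1 = 0.400000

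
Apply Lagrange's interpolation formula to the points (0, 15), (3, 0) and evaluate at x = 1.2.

Lagrange interpolation formula:
P(x) = Σ yᵢ × Lᵢ(x)
where Lᵢ(x) = Π_{j≠i} (x - xⱼ)/(xᵢ - xⱼ)

L_0(1.2) = (1.2 - 3)/(0 - 3) = 0.600000
L_1(1.2) = (1.2 - 0)/(3 - 0) = 0.400000

P(1.2) = 15×L_0(1.2) + 0×L_1(1.2)
P(1.2) = 9.000000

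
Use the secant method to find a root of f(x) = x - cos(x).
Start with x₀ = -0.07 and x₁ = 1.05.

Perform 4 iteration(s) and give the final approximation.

f(x) = x - cos(x)
x₀ = -0.07, x₁ = 1.05

Secant formula: x_{n+1} = x_n - f(x_n)(x_n - x_{n-1})/(f(x_n) - f(x_{n-1}))

Iteration 1:
  f(-0.070000) = -1.067551
  f(1.050000) = 0.552429
  x_2 = 1.050000 - 0.552429×(1.050000 - (-0.070000))/(0.552429 - (-1.067551))
       = 0.668069
Iteration 2:
  f(1.050000) = 0.552429
  f(0.668069) = -0.116950
  x_3 = 0.668069 - (-0.116950)×(0.668069 - 1.050000)/(-0.116950 - 0.552429)
       = 0.734798
Iteration 3:
  f(0.668069) = -0.116950
  f(0.734798) = -0.007168
  x_4 = 0.734798 - (-0.007168)×(0.734798 - 0.668069)/(-0.007168 - (-0.116950))
       = 0.739155
Iteration 4:
  f(0.734798) = -0.007168
  f(0.739155) = 0.000117
  x_5 = 0.739155 - 0.000117×(0.739155 - 0.734798)/(0.000117 - (-0.007168))
       = 0.739085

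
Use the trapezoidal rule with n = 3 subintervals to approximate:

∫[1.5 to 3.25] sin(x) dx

f(x) = sin(x)
a = 1.5, b = 3.25, n = 3
h = (b - a)/n = 0.583333

Trapezoidal rule: (h/2)[f(x₀) + 2f(x₁) + 2f(x₂) + ... + f(xₙ)]

x_0 = 1.5000, f(x_0) = 0.997495, coefficient = 1
x_1 = 2.0833, f(x_1) = 0.871503, coefficient = 2
x_2 = 2.6667, f(x_2) = 0.457273, coefficient = 2
x_3 = 3.2500, f(x_3) = -0.108195, coefficient = 1

I ≈ (0.583333/2) × 3.546851 = 1.034498
Exact value: 1.064867
Error: 0.030369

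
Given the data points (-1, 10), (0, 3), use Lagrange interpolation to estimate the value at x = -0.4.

Lagrange interpolation formula:
P(x) = Σ yᵢ × Lᵢ(x)
where Lᵢ(x) = Π_{j≠i} (x - xⱼ)/(xᵢ - xⱼ)

L_0(-0.4) = (-0.4 - 0)/(-1 - 0) = 0.400000
L_1(-0.4) = (-0.4 - (-1))/(0 - (-1)) = 0.600000

P(-0.4) = 10×L_0(-0.4) + 3×L_1(-0.4)
P(-0.4) = 5.800000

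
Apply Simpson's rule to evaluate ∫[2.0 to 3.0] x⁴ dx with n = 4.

f(x) = x⁴
a = 2.0, b = 3.0, n = 4
h = (b - a)/n = 0.250000

Simpson's rule: (h/3)[f(x₀) + 4f(x₁) + 2f(x₂) + ... + f(xₙ)]

x_0 = 2.0000, f(x_0) = 16.000000, coefficient = 1
x_1 = 2.2500, f(x_1) = 25.628906, coefficient = 4
x_2 = 2.5000, f(x_2) = 39.062500, coefficient = 2
x_3 = 2.7500, f(x_3) = 57.191406, coefficient = 4
x_4 = 3.0000, f(x_4) = 81.000000, coefficient = 1

I ≈ (0.250000/3) × 506.406250 = 42.200521
Exact value: 42.200000
Error: 0.000521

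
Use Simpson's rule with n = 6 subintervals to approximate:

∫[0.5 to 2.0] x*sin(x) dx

f(x) = x*sin(x)
a = 0.5, b = 2.0, n = 6
h = (b - a)/n = 0.250000

Simpson's rule: (h/3)[f(x₀) + 4f(x₁) + 2f(x₂) + ... + f(xₙ)]

x_0 = 0.5000, f(x_0) = 0.239713, coefficient = 1
x_1 = 0.7500, f(x_1) = 0.511229, coefficient = 4
x_2 = 1.0000, f(x_2) = 0.841471, coefficient = 2
x_3 = 1.2500, f(x_3) = 1.186231, coefficient = 4
x_4 = 1.5000, f(x_4) = 1.496242, coefficient = 2
x_5 = 1.7500, f(x_5) = 1.721975, coefficient = 4
x_6 = 2.0000, f(x_6) = 1.818595, coefficient = 1

I ≈ (0.250000/3) × 20.411476 = 1.700956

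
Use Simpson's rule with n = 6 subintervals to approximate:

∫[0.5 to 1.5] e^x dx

f(x) = e^x
a = 0.5, b = 1.5, n = 6
h = (b - a)/n = 0.166667

Simpson's rule: (h/3)[f(x₀) + 4f(x₁) + 2f(x₂) + ... + f(xₙ)]

x_0 = 0.5000, f(x_0) = 1.648721, coefficient = 1
x_1 = 0.6667, f(x_1) = 1.947734, coefficient = 4
x_2 = 0.8333, f(x_2) = 2.300976, coefficient = 2
x_3 = 1.0000, f(x_3) = 2.718282, coefficient = 4
x_4 = 1.1667, f(x_4) = 3.211271, coefficient = 2
x_5 = 1.3333, f(x_5) = 3.793668, coefficient = 4
x_6 = 1.5000, f(x_6) = 4.481689, coefficient = 1

I ≈ (0.166667/3) × 50.993638 = 2.832980
Exact value: 2.832968
Error: 0.000012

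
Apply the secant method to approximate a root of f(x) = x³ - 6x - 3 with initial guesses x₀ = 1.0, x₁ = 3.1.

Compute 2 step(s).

f(x) = x³ - 6x - 3
x₀ = 1.0, x₁ = 3.1

Secant formula: x_{n+1} = x_n - f(x_n)(x_n - x_{n-1})/(f(x_n) - f(x_{n-1}))

Iteration 1:
  f(1.000000) = -8.000000
  f(3.100000) = 8.191000
  x_2 = 3.100000 - 8.191000×(3.100000 - 1.000000)/(8.191000 - (-8.000000))
       = 2.037613
Iteration 2:
  f(3.100000) = 8.191000
  f(2.037613) = -6.765777
  x_3 = 2.037613 - (-6.765777)×(2.037613 - 3.100000)/(-6.765777 - 8.191000)
       = 2.518190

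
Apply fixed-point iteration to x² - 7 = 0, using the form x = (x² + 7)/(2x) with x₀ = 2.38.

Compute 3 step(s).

Equation: x² - 7 = 0
Fixed-point form: x = (x² + 7)/(2x)
x₀ = 2.38

x_1 = g(2.380000) = 2.660588
x_2 = g(2.660588) = 2.645793
x_3 = g(2.645793) = 2.645751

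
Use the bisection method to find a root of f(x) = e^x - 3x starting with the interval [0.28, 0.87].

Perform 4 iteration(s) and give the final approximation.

f(x) = e^x - 3x
Initial interval: [0.28, 0.87]

Iteration 1:
  c_1 = (0.280000 + 0.870000)/2 = 0.575000
  f(c_1) = f(0.575000) = 0.052131
  f(a) × f(c) ≥ 0, new interval: [0.575000, 0.870000]
Iteration 2:
  c_2 = (0.575000 + 0.870000)/2 = 0.722500
  f(c_2) = f(0.722500) = -0.107924
  f(a) × f(c) < 0, new interval: [0.575000, 0.722500]
Iteration 3:
  c_3 = (0.575000 + 0.722500)/2 = 0.648750
  f(c_3) = f(0.648750) = -0.033102
  f(a) × f(c) < 0, new interval: [0.575000, 0.648750]
Iteration 4:
  c_4 = (0.575000 + 0.648750)/2 = 0.611875
  f(c_4) = f(0.611875) = 0.008260
  f(a) × f(c) ≥ 0, new interval: [0.611875, 0.648750]

After 4 iteration(s), the approximation is c_4 = 0.611875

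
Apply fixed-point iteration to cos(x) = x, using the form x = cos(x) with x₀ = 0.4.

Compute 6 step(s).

Equation: cos(x) = x
Fixed-point form: x = cos(x)
x₀ = 0.4

x_1 = g(0.400000) = 0.921061
x_2 = g(0.921061) = 0.604976
x_3 = g(0.604976) = 0.822516
x_4 = g(0.822516) = 0.680380
x_5 = g(0.680380) = 0.777334
x_6 = g(0.777334) = 0.712786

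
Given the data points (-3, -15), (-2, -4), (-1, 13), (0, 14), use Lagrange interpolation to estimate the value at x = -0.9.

Lagrange interpolation formula:
P(x) = Σ yᵢ × Lᵢ(x)
where Lᵢ(x) = Π_{j≠i} (x - xⱼ)/(xᵢ - xⱼ)

L_0(-0.9) = (-0.9 - (-2))/(-3 - (-2)) × (-0.9 - (-1))/(-3 - (-1)) × (-0.9 - 0)/(-3 - 0) = 0.016500
L_1(-0.9) = (-0.9 - (-3))/(-2 - (-3)) × (-0.9 - (-1))/(-2 - (-1)) × (-0.9 - 0)/(-2 - 0) = -0.094500
L_2(-0.9) = (-0.9 - (-3))/(-1 - (-3)) × (-0.9 - (-2))/(-1 - (-2)) × (-0.9 - 0)/(-1 - 0) = 1.039500
L_3(-0.9) = (-0.9 - (-3))/(0 - (-3)) × (-0.9 - (-2))/(0 - (-2)) × (-0.9 - (-1))/(0 - (-1)) = 0.038500

P(-0.9) = (-15)×L_0(-0.9) + (-4)×L_1(-0.9) + 13×L_2(-0.9) + 14×L_3(-0.9)
P(-0.9) = 14.183000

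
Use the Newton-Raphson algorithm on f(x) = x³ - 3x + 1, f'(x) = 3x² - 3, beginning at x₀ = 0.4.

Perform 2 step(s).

f(x) = x³ - 3x + 1
f'(x) = 3x² - 3
x₀ = 0.4

Newton-Raphson formula: x_{n+1} = x_n - f(x_n)/f'(x_n)

Iteration 1:
  f(0.400000) = -0.136000
  f'(0.400000) = -2.520000
  x_1 = 0.400000 - (-0.136000)/(-2.520000) = 0.346032
Iteration 2:
  f(0.346032) = 0.003338
  f'(0.346032) = -2.640786
  x_2 = 0.346032 - 0.003338/(-2.640786) = 0.347296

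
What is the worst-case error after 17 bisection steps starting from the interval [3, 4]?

Bisection error bound: |error| ≤ (b-a)/2^n
|error| ≤ (4 - 3)/2^17 = 1/2^17
|error| ≤ 0.0000076294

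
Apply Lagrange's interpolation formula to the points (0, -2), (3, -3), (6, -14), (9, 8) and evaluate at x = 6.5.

Lagrange interpolation formula:
P(x) = Σ yᵢ × Lᵢ(x)
where Lᵢ(x) = Π_{j≠i} (x - xⱼ)/(xᵢ - xⱼ)

L_0(6.5) = (6.5 - 3)/(0 - 3) × (6.5 - 6)/(0 - 6) × (6.5 - 9)/(0 - 9) = 0.027006
L_1(6.5) = (6.5 - 0)/(3 - 0) × (6.5 - 6)/(3 - 6) × (6.5 - 9)/(3 - 9) = -0.150463
L_2(6.5) = (6.5 - 0)/(6 - 0) × (6.5 - 3)/(6 - 3) × (6.5 - 9)/(6 - 9) = 1.053241
L_3(6.5) = (6.5 - 0)/(9 - 0) × (6.5 - 3)/(9 - 3) × (6.5 - 6)/(9 - 6) = 0.070216

P(6.5) = (-2)×L_0(6.5) + (-3)×L_1(6.5) + (-14)×L_2(6.5) + 8×L_3(6.5)
P(6.5) = -13.786265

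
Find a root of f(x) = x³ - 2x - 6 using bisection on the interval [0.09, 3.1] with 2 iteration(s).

f(x) = x³ - 2x - 6
Initial interval: [0.09, 3.1]

Iteration 1:
  c_1 = (0.090000 + 3.100000)/2 = 1.595000
  f(c_1) = f(1.595000) = -5.132280
  f(a) × f(c) ≥ 0, new interval: [1.595000, 3.100000]
Iteration 2:
  c_2 = (1.595000 + 3.100000)/2 = 2.347500
  f(c_2) = f(2.347500) = 2.241500
  f(a) × f(c) < 0, new interval: [1.595000, 2.347500]

After 2 iteration(s), the approximation is c_2 = 2.347500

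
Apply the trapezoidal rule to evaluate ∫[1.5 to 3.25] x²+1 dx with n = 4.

f(x) = x²+1
a = 1.5, b = 3.25, n = 4
h = (b - a)/n = 0.437500

Trapezoidal rule: (h/2)[f(x₀) + 2f(x₁) + 2f(x₂) + ... + f(xₙ)]

x_0 = 1.5000, f(x_0) = 3.250000, coefficient = 1
x_1 = 1.9375, f(x_1) = 4.753906, coefficient = 2
x_2 = 2.3750, f(x_2) = 6.640625, coefficient = 2
x_3 = 2.8125, f(x_3) = 8.910156, coefficient = 2
x_4 = 3.2500, f(x_4) = 11.562500, coefficient = 1

I ≈ (0.437500/2) × 55.421875 = 12.123535
Exact value: 12.067708
Error: 0.055827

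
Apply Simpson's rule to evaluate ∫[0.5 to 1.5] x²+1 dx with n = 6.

f(x) = x²+1
a = 0.5, b = 1.5, n = 6
h = (b - a)/n = 0.166667

Simpson's rule: (h/3)[f(x₀) + 4f(x₁) + 2f(x₂) + ... + f(xₙ)]

x_0 = 0.5000, f(x_0) = 1.250000, coefficient = 1
x_1 = 0.6667, f(x_1) = 1.444444, coefficient = 4
x_2 = 0.8333, f(x_2) = 1.694444, coefficient = 2
x_3 = 1.0000, f(x_3) = 2.000000, coefficient = 4
x_4 = 1.1667, f(x_4) = 2.361111, coefficient = 2
x_5 = 1.3333, f(x_5) = 2.777778, coefficient = 4
x_6 = 1.5000, f(x_6) = 3.250000, coefficient = 1

I ≈ (0.166667/3) × 37.500000 = 2.083333
Exact value: 2.083333
Error: 0.000000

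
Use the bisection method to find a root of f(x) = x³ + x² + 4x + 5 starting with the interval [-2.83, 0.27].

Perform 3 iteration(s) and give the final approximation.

f(x) = x³ + x² + 4x + 5
Initial interval: [-2.83, 0.27]

Iteration 1:
  c_1 = (-2.830000 + 0.270000)/2 = -1.280000
  f(c_1) = f(-1.280000) = -0.578752
  f(a) × f(c) ≥ 0, new interval: [-1.280000, 0.270000]
Iteration 2:
  c_2 = (-1.280000 + 0.270000)/2 = -0.505000
  f(c_2) = f(-0.505000) = 3.106237
  f(a) × f(c) < 0, new interval: [-1.280000, -0.505000]
Iteration 3:
  c_3 = (-1.280000 + (-0.505000))/2 = -0.892500
  f(c_3) = f(-0.892500) = 1.515630
  f(a) × f(c) < 0, new interval: [-1.280000, -0.892500]

After 3 iteration(s), the approximation is c_3 = -0.892500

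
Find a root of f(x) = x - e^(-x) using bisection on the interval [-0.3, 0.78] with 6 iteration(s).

f(x) = x - e^(-x)
Initial interval: [-0.3, 0.78]

Iteration 1:
  c_1 = (-0.300000 + 0.780000)/2 = 0.240000
  f(c_1) = f(0.240000) = -0.546628
  f(a) × f(c) ≥ 0, new interval: [0.240000, 0.780000]
Iteration 2:
  c_2 = (0.240000 + 0.780000)/2 = 0.510000
  f(c_2) = f(0.510000) = -0.090496
  f(a) × f(c) ≥ 0, new interval: [0.510000, 0.780000]
Iteration 3:
  c_3 = (0.510000 + 0.780000)/2 = 0.645000
  f(c_3) = f(0.645000) = 0.120337
  f(a) × f(c) < 0, new interval: [0.510000, 0.645000]
Iteration 4:
  c_4 = (0.510000 + 0.645000)/2 = 0.577500
  f(c_4) = f(0.577500) = 0.016200
  f(a) × f(c) < 0, new interval: [0.510000, 0.577500]
Iteration 5:
  c_5 = (0.510000 + 0.577500)/2 = 0.543750
  f(c_5) = f(0.543750) = -0.036817
  f(a) × f(c) ≥ 0, new interval: [0.543750, 0.577500]
Iteration 6:
  c_6 = (0.543750 + 0.577500)/2 = 0.560625
  f(c_6) = f(0.560625) = -0.010227
  f(a) × f(c) ≥ 0, new interval: [0.560625, 0.577500]

After 6 iteration(s), the approximation is c_6 = 0.560625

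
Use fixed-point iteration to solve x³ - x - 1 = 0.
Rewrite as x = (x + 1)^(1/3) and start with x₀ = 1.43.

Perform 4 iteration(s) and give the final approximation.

Equation: x³ - x - 1 = 0
Fixed-point form: x = (x + 1)^(1/3)
x₀ = 1.43

x_1 = g(1.430000) = 1.344421
x_2 = g(1.344421) = 1.328450
x_3 = g(1.328450) = 1.325426
x_4 = g(1.325426) = 1.324853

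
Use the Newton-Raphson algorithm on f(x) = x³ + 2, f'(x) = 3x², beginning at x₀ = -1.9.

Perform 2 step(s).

f(x) = x³ + 2
f'(x) = 3x²
x₀ = -1.9

Newton-Raphson formula: x_{n+1} = x_n - f(x_n)/f'(x_n)

Iteration 1:
  f(-1.900000) = -4.859000
  f'(-1.900000) = 10.830000
  x_1 = -1.900000 - (-4.859000)/10.830000 = -1.451339
Iteration 2:
  f(-1.451339) = -1.057078
  f'(-1.451339) = 6.319154
  x_2 = -1.451339 - (-1.057078)/6.319154 = -1.284057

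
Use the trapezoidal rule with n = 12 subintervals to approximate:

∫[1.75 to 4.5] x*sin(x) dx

f(x) = x*sin(x)
a = 1.75, b = 4.5, n = 12
h = (b - a)/n = 0.229167

Trapezoidal rule: (h/2)[f(x₀) + 2f(x₁) + 2f(x₂) + ... + f(xₙ)]

x_0 = 1.7500, f(x_0) = 1.721975, coefficient = 1
x_1 = 1.9792, f(x_1) = 1.816418, coefficient = 2
x_2 = 2.2083, f(x_2) = 1.774538, coefficient = 2
x_3 = 2.4375, f(x_3) = 1.577897, coefficient = 2
x_4 = 2.6667, f(x_4) = 1.219394, coefficient = 2
x_5 = 2.8958, f(x_5) = 0.704536, coefficient = 2
x_6 = 3.1250, f(x_6) = 0.051850, coefficient = 2
x_7 = 3.3542, f(x_7) = -0.707651, coefficient = 2
x_8 = 3.5833, f(x_8) = -1.531924, coefficient = 2
x_9 = 3.8125, f(x_9) = -2.370220, coefficient = 2
x_10 = 4.0417, f(x_10) = -3.166132, coefficient = 2
x_11 = 4.2708, f(x_11) = -3.861209, coefficient = 2
x_12 = 4.5000, f(x_12) = -4.398886, coefficient = 1

I ≈ (0.229167/2) × -11.661917 = -1.336261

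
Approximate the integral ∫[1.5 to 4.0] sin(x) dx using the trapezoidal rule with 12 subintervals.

f(x) = sin(x)
a = 1.5, b = 4.0, n = 12
h = (b - a)/n = 0.208333

Trapezoidal rule: (h/2)[f(x₀) + 2f(x₁) + 2f(x₂) + ... + f(xₙ)]

x_0 = 1.5000, f(x_0) = 0.997495, coefficient = 1
x_1 = 1.7083, f(x_1) = 0.990557, coefficient = 2
x_2 = 1.9167, f(x_2) = 0.940781, coefficient = 2
x_3 = 2.1250, f(x_3) = 0.850320, coefficient = 2
x_4 = 2.3333, f(x_4) = 0.723086, coefficient = 2
x_5 = 2.5417, f(x_5) = 0.564581, coefficient = 2
x_6 = 2.7500, f(x_6) = 0.381661, coefficient = 2
x_7 = 2.9583, f(x_7) = 0.182235, coefficient = 2
x_8 = 3.1667, f(x_8) = -0.025071, coefficient = 2
x_9 = 3.3750, f(x_9) = -0.231294, coefficient = 2
x_10 = 3.5833, f(x_10) = -0.427514, coefficient = 2
x_11 = 3.7917, f(x_11) = -0.605245, coefficient = 2
x_12 = 4.0000, f(x_12) = -0.756802, coefficient = 1

I ≈ (0.208333/2) × 6.928886 = 0.721759
Exact value: 0.724381
Error: 0.002622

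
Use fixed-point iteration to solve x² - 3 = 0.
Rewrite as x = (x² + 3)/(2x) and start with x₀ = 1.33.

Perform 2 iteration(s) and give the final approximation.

Equation: x² - 3 = 0
Fixed-point form: x = (x² + 3)/(2x)
x₀ = 1.33

x_1 = g(1.330000) = 1.792820
x_2 = g(1.792820) = 1.733081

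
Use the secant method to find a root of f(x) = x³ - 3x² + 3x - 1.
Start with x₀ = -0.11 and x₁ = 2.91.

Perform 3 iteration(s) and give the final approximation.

f(x) = x³ - 3x² + 3x - 1
x₀ = -0.11, x₁ = 2.91

Secant formula: x_{n+1} = x_n - f(x_n)(x_n - x_{n-1})/(f(x_n) - f(x_{n-1}))

Iteration 1:
  f(-0.110000) = -1.367631
  f(2.910000) = 6.967871
  x_2 = 2.910000 - 6.967871×(2.910000 - (-0.110000))/(6.967871 - (-1.367631))
       = 0.385501
Iteration 2:
  f(2.910000) = 6.967871
  f(0.385501) = -0.232041
  x_3 = 0.385501 - (-0.232041)×(0.385501 - 2.910000)/(-0.232041 - 6.967871)
       = 0.466861
Iteration 3:
  f(0.385501) = -0.232041
  f(0.466861) = -0.151538
  x_4 = 0.466861 - (-0.151538)×(0.466861 - 0.385501)/(-0.151538 - (-0.232041))
       = 0.620013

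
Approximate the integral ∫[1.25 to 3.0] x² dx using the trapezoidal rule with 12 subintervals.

f(x) = x²
a = 1.25, b = 3.0, n = 12
h = (b - a)/n = 0.145833

Trapezoidal rule: (h/2)[f(x₀) + 2f(x₁) + 2f(x₂) + ... + f(xₙ)]

x_0 = 1.2500, f(x_0) = 1.562500, coefficient = 1
x_1 = 1.3958, f(x_1) = 1.948351, coefficient = 2
x_2 = 1.5417, f(x_2) = 2.376736, coefficient = 2
x_3 = 1.6875, f(x_3) = 2.847656, coefficient = 2
x_4 = 1.8333, f(x_4) = 3.361111, coefficient = 2
x_5 = 1.9792, f(x_5) = 3.917101, coefficient = 2
x_6 = 2.1250, f(x_6) = 4.515625, coefficient = 2
x_7 = 2.2708, f(x_7) = 5.156684, coefficient = 2
x_8 = 2.4167, f(x_8) = 5.840278, coefficient = 2
x_9 = 2.5625, f(x_9) = 6.566406, coefficient = 2
x_10 = 2.7083, f(x_10) = 7.335069, coefficient = 2
x_11 = 2.8542, f(x_11) = 8.146267, coefficient = 2
x_12 = 3.0000, f(x_12) = 9.000000, coefficient = 1

I ≈ (0.145833/2) × 114.585069 = 8.355161
Exact value: 8.348958
Error: 0.006203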